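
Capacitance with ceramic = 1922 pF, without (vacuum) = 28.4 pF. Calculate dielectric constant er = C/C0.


er = 1922 / 28.4 = 67.68

67.68


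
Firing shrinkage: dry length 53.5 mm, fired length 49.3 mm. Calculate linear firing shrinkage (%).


FS = (53.5 - 49.3) / 53.5 * 100 = 7.85%

7.85


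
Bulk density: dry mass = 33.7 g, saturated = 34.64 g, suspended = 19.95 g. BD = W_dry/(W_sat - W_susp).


BD = 33.7 / (34.64 - 19.95) = 33.7 / 14.69 = 2.294 g/cm^3

2.294


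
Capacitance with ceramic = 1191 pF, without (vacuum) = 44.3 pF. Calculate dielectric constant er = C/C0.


er = 1191 / 44.3 = 26.88

26.88


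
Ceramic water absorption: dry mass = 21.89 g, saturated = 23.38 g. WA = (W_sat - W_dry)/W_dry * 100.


WA = (23.38 - 21.89) / 21.89 * 100 = 6.81%

6.81


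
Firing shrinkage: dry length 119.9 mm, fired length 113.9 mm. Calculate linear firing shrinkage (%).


FS = (119.9 - 113.9) / 119.9 * 100 = 5.0%

5.0


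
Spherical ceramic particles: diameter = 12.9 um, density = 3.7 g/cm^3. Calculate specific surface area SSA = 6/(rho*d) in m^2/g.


SSA = 6 / (3.7 * 12.9) = 0.126 m^2/g

0.126


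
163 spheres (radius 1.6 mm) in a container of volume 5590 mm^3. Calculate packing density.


V_sphere = 4/3*pi*1.6^3 = 17.1573 mm^3
Total V = 163*17.1573 = 2796.6399 mm^3
PD = 2796.6399 / 5590 = 0.5

0.5


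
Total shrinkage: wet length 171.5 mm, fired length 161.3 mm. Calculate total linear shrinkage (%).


TS = (171.5 - 161.3) / 171.5 * 100 = 5.95%

5.95


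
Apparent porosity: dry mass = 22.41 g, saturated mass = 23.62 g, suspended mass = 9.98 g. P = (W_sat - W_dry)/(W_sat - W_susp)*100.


P = (23.62 - 22.41) / (23.62 - 9.98) * 100 = 1.21 / 13.64 * 100 = 8.9%

8.9


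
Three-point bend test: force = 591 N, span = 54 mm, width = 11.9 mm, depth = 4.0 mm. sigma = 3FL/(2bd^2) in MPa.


sigma = 3*591*54/(2*11.9*4.0^2) = 251.4 MPa

251.4


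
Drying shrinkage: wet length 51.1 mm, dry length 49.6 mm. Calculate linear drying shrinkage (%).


DS = (51.1 - 49.6) / 51.1 * 100 = 2.94%

2.94


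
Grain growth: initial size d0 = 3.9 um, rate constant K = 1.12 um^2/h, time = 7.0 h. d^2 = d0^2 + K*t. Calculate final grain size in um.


d^2 = 3.9^2 + 1.12*7.0 = 23.05
d = sqrt(23.05) = 4.8 um

4.8


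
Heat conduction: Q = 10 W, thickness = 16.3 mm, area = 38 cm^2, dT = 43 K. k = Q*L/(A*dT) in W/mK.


k = 10*16.3/1000/(38/10000*43) = 1.0 W/mK

1.0


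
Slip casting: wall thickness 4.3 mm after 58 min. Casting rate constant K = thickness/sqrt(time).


K = 4.3 / sqrt(58) = 4.3 / 7.6158 = 0.565 mm/min^0.5

0.565


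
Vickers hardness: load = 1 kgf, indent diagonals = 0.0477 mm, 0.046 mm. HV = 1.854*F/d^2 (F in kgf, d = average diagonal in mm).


d_avg = (0.0477+0.046)/2 = 0.04685 mm
HV = 1.854*1/0.04685^2 = 845

845


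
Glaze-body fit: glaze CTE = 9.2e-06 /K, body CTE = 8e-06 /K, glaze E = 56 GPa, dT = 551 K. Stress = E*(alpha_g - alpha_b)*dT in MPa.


Stress = 56*1000*(9.2e-06 - 8e-06)*551 = 37.0 MPa

37.0


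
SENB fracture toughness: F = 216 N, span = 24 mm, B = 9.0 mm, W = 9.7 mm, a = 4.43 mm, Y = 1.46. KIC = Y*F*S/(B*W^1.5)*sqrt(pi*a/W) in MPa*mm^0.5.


KIC = 1.46*216*24/(9.0*9.7^1.5)*sqrt(pi*4.43/9.7) = 33.34

33.34


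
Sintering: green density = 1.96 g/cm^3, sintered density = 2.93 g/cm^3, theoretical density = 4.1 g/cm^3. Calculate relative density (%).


Relative = 2.93 / 4.1 * 100 = 71.5%

71.5


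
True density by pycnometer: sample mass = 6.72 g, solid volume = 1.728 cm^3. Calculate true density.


TD = 6.72 / 1.728 = 3.889 g/cm^3

3.889


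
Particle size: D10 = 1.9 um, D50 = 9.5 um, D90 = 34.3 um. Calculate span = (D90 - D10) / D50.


Span = (34.3 - 1.9) / 9.5 = 32.4 / 9.5 = 3.411

3.411


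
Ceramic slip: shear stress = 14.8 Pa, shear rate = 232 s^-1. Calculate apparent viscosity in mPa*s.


eta = tau/gamma * 1000 = 14.8/232 * 1000 = 63.8 mPa*s

63.8


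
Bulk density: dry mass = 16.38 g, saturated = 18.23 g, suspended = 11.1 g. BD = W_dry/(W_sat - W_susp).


BD = 16.38 / (18.23 - 11.1) = 16.38 / 7.13 = 2.297 g/cm^3

2.297


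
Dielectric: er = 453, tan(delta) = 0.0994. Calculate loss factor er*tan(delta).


Loss = 453 * 0.0994 = 45.028

45.028


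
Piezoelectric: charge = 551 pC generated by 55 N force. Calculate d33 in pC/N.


d33 = 551 / 55 = 10.0 pC/N

10.0


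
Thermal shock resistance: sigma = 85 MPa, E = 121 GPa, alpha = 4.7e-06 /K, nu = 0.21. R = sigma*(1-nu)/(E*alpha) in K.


R = 85*(1-0.21)/(121*1000*4.7e-06) = 118 K

118


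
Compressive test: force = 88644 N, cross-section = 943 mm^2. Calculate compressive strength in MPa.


CS = 88644 / 943 = 94.0 MPa

94.0


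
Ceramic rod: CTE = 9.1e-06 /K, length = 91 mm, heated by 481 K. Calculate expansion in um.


dL = 9.1e-06 * 91 * 481 * 1000 = 398.316 um

398.316


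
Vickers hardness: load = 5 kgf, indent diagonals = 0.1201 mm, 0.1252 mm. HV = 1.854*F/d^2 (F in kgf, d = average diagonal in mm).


d_avg = (0.1201+0.1252)/2 = 0.12265 mm
HV = 1.854*5/0.12265^2 = 616

616


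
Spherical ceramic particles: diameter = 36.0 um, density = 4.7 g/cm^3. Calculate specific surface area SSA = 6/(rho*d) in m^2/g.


SSA = 6 / (4.7 * 36.0) = 0.035 m^2/g

0.035


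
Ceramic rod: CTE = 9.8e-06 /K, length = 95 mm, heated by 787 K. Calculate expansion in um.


dL = 9.8e-06 * 95 * 787 * 1000 = 732.697 um

732.697


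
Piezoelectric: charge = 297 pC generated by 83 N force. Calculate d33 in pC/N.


d33 = 297 / 83 = 3.6 pC/N

3.6


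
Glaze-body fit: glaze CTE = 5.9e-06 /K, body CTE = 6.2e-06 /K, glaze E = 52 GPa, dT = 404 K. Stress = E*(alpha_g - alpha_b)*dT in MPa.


Stress = 52*1000*(5.9e-06 - 6.2e-06)*404 = -6.3 MPa

-6.3


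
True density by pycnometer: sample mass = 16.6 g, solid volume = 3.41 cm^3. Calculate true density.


TD = 16.6 / 3.41 = 4.868 g/cm^3

4.868


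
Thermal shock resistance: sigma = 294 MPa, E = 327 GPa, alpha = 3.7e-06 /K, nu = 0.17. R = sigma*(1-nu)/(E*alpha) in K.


R = 294*(1-0.17)/(327*1000*3.7e-06) = 202 K

202


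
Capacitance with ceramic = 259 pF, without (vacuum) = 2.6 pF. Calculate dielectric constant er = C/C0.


er = 259 / 2.6 = 99.62

99.62


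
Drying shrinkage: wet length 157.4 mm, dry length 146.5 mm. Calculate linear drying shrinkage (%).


DS = (157.4 - 146.5) / 157.4 * 100 = 6.93%

6.93


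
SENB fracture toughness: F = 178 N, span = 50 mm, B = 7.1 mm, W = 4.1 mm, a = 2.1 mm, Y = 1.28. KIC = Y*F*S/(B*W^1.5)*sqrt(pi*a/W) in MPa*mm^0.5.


KIC = 1.28*178*50/(7.1*4.1^1.5)*sqrt(pi*2.1/4.1) = 245.17

245.17


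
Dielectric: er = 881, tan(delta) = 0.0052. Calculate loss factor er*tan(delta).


Loss = 881 * 0.0052 = 4.581

4.581


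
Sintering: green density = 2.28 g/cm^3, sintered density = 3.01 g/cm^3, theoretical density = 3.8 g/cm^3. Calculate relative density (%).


Relative = 3.01 / 3.8 * 100 = 79.2%

79.2


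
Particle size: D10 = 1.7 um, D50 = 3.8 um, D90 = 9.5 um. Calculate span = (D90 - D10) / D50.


Span = (9.5 - 1.7) / 3.8 = 7.8 / 3.8 = 2.053

2.053


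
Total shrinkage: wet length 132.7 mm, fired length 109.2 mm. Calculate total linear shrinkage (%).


TS = (132.7 - 109.2) / 132.7 * 100 = 17.71%

17.71


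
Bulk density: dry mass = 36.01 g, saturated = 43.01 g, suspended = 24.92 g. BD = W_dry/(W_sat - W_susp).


BD = 36.01 / (43.01 - 24.92) = 36.01 / 18.09 = 1.991 g/cm^3

1.991


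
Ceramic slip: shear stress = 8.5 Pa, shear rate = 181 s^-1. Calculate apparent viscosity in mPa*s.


eta = tau/gamma * 1000 = 8.5/181 * 1000 = 47.0 mPa*s

47.0


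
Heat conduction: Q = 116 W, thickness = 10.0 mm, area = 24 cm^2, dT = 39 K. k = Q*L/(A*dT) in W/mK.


k = 116*10.0/1000/(24/10000*39) = 12.39 W/mK

12.39


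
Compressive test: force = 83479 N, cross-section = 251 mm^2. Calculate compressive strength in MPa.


CS = 83479 / 251 = 332.6 MPa

332.6


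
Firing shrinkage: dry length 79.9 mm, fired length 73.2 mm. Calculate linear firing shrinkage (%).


FS = (79.9 - 73.2) / 79.9 * 100 = 8.39%

8.39


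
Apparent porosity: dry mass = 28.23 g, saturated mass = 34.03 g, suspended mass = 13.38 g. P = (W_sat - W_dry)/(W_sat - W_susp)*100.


P = (34.03 - 28.23) / (34.03 - 13.38) * 100 = 5.8 / 20.65 * 100 = 28.1%

28.1


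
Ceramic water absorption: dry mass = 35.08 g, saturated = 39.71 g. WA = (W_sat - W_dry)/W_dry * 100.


WA = (39.71 - 35.08) / 35.08 * 100 = 13.2%

13.2


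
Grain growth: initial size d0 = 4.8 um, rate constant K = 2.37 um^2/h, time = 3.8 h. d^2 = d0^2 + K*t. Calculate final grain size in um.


d^2 = 4.8^2 + 2.37*3.8 = 32.046
d = sqrt(32.046) = 5.66 um

5.66


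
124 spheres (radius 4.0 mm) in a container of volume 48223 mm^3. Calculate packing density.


V_sphere = 4/3*pi*4.0^3 = 268.0826 mm^3
Total V = 124*268.0826 = 33242.2424 mm^3
PD = 33242.2424 / 48223 = 0.689

0.689


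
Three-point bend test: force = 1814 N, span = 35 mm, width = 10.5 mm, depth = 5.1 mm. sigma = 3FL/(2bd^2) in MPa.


sigma = 3*1814*35/(2*10.5*5.1^2) = 348.7 MPa

348.7


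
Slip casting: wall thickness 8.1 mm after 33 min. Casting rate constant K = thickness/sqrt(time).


K = 8.1 / sqrt(33) = 8.1 / 5.7446 = 1.41 mm/min^0.5

1.41


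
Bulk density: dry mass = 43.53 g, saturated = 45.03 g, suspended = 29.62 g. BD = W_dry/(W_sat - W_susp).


BD = 43.53 / (45.03 - 29.62) = 43.53 / 15.41 = 2.825 g/cm^3

2.825


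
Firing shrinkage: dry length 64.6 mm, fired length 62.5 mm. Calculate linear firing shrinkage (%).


FS = (64.6 - 62.5) / 64.6 * 100 = 3.25%

3.25


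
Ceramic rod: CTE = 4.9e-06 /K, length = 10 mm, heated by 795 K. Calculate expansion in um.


dL = 4.9e-06 * 10 * 795 * 1000 = 38.955 um

38.955


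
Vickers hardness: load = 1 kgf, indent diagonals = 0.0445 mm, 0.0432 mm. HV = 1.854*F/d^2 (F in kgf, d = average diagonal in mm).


d_avg = (0.0445+0.0432)/2 = 0.04385 mm
HV = 1.854*1/0.04385^2 = 964

964


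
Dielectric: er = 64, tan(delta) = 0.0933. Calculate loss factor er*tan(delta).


Loss = 64 * 0.0933 = 5.971

5.971


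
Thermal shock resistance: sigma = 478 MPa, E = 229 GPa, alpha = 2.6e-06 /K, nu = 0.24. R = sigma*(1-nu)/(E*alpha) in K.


R = 478*(1-0.24)/(229*1000*2.6e-06) = 610 K

610


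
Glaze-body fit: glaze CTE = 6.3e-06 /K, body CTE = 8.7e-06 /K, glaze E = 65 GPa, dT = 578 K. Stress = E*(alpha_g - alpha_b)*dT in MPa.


Stress = 65*1000*(6.3e-06 - 8.7e-06)*578 = -90.2 MPa

-90.2


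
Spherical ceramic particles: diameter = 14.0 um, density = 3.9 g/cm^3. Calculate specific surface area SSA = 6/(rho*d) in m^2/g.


SSA = 6 / (3.9 * 14.0) = 0.11 m^2/g

0.11


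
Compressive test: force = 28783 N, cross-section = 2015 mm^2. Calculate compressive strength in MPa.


CS = 28783 / 2015 = 14.3 MPa

14.3


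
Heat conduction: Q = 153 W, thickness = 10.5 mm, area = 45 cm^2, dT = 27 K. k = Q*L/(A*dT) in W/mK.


k = 153*10.5/1000/(45/10000*27) = 13.22 W/mK

13.22


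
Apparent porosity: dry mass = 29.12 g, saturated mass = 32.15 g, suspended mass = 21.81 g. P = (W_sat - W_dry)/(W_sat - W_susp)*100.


P = (32.15 - 29.12) / (32.15 - 21.81) * 100 = 3.03 / 10.34 * 100 = 29.3%

29.3


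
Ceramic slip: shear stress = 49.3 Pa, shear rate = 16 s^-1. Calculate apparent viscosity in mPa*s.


eta = tau/gamma * 1000 = 49.3/16 * 1000 = 3081.3 mPa*s

3081.3


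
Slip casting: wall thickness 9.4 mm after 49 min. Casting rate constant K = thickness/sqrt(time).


K = 9.4 / sqrt(49) = 9.4 / 7.0 = 1.343 mm/min^0.5

1.343


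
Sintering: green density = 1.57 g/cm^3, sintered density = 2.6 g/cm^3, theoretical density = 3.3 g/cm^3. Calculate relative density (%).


Relative = 2.6 / 3.3 * 100 = 78.8%

78.8


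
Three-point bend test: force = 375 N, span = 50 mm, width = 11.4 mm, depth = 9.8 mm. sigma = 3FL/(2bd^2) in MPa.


sigma = 3*375*50/(2*11.4*9.8^2) = 25.7 MPa

25.7


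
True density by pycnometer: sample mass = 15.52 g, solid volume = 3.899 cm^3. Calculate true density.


TD = 15.52 / 3.899 = 3.981 g/cm^3

3.981


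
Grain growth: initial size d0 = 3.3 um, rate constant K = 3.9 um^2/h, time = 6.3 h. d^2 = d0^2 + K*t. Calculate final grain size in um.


d^2 = 3.3^2 + 3.9*6.3 = 35.46
d = sqrt(35.46) = 5.95 um

5.95


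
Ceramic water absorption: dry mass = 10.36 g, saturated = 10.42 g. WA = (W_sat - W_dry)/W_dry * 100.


WA = (10.42 - 10.36) / 10.36 * 100 = 0.58%

0.58


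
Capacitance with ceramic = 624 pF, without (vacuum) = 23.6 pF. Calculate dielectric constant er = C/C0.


er = 624 / 23.6 = 26.44

26.44


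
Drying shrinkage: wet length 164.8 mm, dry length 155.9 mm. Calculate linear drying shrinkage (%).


DS = (164.8 - 155.9) / 164.8 * 100 = 5.4%

5.4


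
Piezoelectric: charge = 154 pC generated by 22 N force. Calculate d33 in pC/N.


d33 = 154 / 22 = 7.0 pC/N

7.0


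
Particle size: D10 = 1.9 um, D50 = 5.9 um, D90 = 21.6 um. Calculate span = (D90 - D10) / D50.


Span = (21.6 - 1.9) / 5.9 = 19.7 / 5.9 = 3.339

3.339


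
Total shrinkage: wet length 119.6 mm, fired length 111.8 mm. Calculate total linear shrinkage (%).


TS = (119.6 - 111.8) / 119.6 * 100 = 6.52%

6.52


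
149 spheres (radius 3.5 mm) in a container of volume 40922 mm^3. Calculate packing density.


V_sphere = 4/3*pi*3.5^3 = 179.5944 mm^3
Total V = 149*179.5944 = 26759.5656 mm^3
PD = 26759.5656 / 40922 = 0.654

0.654


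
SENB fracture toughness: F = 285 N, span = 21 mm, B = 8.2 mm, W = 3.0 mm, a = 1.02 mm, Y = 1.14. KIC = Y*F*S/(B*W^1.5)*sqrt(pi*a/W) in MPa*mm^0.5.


KIC = 1.14*285*21/(8.2*3.0^1.5)*sqrt(pi*1.02/3.0) = 165.5

165.5


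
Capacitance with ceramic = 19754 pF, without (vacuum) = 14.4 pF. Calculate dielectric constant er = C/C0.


er = 19754 / 14.4 = 1371.81

1371.81


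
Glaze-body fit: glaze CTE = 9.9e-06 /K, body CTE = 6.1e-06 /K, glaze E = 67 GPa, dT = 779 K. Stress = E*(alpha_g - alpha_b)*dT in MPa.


Stress = 67*1000*(9.9e-06 - 6.1e-06)*779 = 198.3 MPa

198.3


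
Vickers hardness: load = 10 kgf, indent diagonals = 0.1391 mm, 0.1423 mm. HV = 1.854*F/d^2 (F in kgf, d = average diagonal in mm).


d_avg = (0.1391+0.1423)/2 = 0.1407 mm
HV = 1.854*10/0.1407^2 = 937

937


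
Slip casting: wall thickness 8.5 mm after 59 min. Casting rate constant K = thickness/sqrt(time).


K = 8.5 / sqrt(59) = 8.5 / 7.6811 = 1.107 mm/min^0.5

1.107


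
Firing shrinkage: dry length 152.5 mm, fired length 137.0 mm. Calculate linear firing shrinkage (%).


FS = (152.5 - 137.0) / 152.5 * 100 = 10.16%

10.16


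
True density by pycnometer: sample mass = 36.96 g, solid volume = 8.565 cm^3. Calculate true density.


TD = 36.96 / 8.565 = 4.315 g/cm^3

4.315


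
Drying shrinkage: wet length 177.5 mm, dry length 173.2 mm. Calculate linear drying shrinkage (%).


DS = (177.5 - 173.2) / 177.5 * 100 = 2.42%

2.42


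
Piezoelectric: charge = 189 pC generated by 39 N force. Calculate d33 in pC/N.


d33 = 189 / 39 = 4.8 pC/N

4.8


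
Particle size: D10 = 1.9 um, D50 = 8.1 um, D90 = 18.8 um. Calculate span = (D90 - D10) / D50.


Span = (18.8 - 1.9) / 8.1 = 16.9 / 8.1 = 2.086

2.086


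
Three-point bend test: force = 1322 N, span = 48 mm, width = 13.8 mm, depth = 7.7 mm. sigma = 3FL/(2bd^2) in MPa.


sigma = 3*1322*48/(2*13.8*7.7^2) = 116.3 MPa

116.3


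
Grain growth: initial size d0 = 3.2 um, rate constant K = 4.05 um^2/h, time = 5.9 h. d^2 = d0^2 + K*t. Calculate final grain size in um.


d^2 = 3.2^2 + 4.05*5.9 = 34.135
d = sqrt(34.135) = 5.84 um

5.84


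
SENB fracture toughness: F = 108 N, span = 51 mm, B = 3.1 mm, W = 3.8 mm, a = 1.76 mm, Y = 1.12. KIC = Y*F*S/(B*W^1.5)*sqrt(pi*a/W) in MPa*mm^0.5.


KIC = 1.12*108*51/(3.1*3.8^1.5)*sqrt(pi*1.76/3.8) = 324.05

324.05


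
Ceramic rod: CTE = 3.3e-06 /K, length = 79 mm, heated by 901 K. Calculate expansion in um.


dL = 3.3e-06 * 79 * 901 * 1000 = 234.891 um

234.891


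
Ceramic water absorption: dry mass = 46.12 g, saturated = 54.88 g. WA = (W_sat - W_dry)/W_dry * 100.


WA = (54.88 - 46.12) / 46.12 * 100 = 18.99%

18.99


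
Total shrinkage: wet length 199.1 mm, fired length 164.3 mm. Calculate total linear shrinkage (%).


TS = (199.1 - 164.3) / 199.1 * 100 = 17.48%

17.48


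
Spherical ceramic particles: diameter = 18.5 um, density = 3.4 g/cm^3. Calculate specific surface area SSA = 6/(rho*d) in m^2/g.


SSA = 6 / (3.4 * 18.5) = 0.095 m^2/g

0.095


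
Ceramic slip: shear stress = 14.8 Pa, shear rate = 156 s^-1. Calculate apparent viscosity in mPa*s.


eta = tau/gamma * 1000 = 14.8/156 * 1000 = 94.9 mPa*s

94.9


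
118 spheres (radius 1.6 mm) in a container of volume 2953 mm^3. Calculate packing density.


V_sphere = 4/3*pi*1.6^3 = 17.1573 mm^3
Total V = 118*17.1573 = 2024.5614 mm^3
PD = 2024.5614 / 2953 = 0.686

0.686


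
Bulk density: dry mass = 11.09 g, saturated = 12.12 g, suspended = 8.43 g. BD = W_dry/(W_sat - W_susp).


BD = 11.09 / (12.12 - 8.43) = 11.09 / 3.69 = 3.005 g/cm^3

3.005


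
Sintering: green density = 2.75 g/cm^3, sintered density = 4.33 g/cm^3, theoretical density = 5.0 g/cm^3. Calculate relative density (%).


Relative = 4.33 / 5.0 * 100 = 86.6%

86.6


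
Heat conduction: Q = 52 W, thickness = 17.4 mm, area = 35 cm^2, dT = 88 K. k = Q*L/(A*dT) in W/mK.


k = 52*17.4/1000/(35/10000*88) = 2.94 W/mK

2.94


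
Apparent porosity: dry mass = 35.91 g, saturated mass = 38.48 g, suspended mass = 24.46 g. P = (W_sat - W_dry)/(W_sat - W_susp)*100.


P = (38.48 - 35.91) / (38.48 - 24.46) * 100 = 2.57 / 14.02 * 100 = 18.3%

18.3


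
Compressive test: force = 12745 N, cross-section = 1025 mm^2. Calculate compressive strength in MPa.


CS = 12745 / 1025 = 12.4 MPa

12.4


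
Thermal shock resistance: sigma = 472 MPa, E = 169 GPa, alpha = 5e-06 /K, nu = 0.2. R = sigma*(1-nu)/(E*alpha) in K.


R = 472*(1-0.2)/(169*1000*5e-06) = 447 K

447


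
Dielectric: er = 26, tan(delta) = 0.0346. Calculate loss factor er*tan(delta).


Loss = 26 * 0.0346 = 0.9

0.9


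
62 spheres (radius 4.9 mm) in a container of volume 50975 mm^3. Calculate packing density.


V_sphere = 4/3*pi*4.9^3 = 492.807 mm^3
Total V = 62*492.807 = 30554.034 mm^3
PD = 30554.034 / 50975 = 0.599

0.599


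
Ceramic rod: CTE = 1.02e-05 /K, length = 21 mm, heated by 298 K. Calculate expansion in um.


dL = 1.02e-05 * 21 * 298 * 1000 = 63.832 um

63.832


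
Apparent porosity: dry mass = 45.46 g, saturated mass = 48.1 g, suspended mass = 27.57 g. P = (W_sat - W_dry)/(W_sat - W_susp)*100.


P = (48.1 - 45.46) / (48.1 - 27.57) * 100 = 2.64 / 20.53 * 100 = 12.9%

12.9


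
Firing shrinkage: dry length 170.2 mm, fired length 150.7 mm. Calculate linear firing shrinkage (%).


FS = (170.2 - 150.7) / 170.2 * 100 = 11.46%

11.46


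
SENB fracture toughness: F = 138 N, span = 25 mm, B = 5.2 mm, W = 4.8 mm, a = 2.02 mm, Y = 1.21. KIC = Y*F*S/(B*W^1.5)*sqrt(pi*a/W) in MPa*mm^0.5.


KIC = 1.21*138*25/(5.2*4.8^1.5)*sqrt(pi*2.02/4.8) = 87.77

87.77


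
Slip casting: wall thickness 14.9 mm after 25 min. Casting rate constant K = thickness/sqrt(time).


K = 14.9 / sqrt(25) = 14.9 / 5.0 = 2.98 mm/min^0.5

2.98


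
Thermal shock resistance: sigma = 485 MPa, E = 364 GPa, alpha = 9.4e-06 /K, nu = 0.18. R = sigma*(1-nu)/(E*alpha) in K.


R = 485*(1-0.18)/(364*1000*9.4e-06) = 116 K

116


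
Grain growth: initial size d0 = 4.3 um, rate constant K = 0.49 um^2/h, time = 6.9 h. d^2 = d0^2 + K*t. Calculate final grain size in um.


d^2 = 4.3^2 + 0.49*6.9 = 21.871
d = sqrt(21.871) = 4.68 um

4.68


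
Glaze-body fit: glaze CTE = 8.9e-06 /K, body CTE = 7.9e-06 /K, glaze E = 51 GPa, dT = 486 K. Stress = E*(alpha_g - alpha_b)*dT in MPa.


Stress = 51*1000*(8.9e-06 - 7.9e-06)*486 = 24.8 MPa

24.8


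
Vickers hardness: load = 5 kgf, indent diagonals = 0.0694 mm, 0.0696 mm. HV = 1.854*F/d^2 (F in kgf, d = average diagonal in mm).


d_avg = (0.0694+0.0696)/2 = 0.0695 mm
HV = 1.854*5/0.0695^2 = 1919

1919


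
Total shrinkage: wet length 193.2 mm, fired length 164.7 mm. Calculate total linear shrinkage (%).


TS = (193.2 - 164.7) / 193.2 * 100 = 14.75%

14.75


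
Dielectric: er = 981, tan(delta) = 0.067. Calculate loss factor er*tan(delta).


Loss = 981 * 0.067 = 65.727

65.727


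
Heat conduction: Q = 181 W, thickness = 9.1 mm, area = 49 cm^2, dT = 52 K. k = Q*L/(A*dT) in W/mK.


k = 181*9.1/1000/(49/10000*52) = 6.46 W/mK

6.46


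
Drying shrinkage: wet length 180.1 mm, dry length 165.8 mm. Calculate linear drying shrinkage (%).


DS = (180.1 - 165.8) / 180.1 * 100 = 7.94%

7.94


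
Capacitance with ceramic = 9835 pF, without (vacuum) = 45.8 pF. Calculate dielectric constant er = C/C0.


er = 9835 / 45.8 = 214.74

214.74


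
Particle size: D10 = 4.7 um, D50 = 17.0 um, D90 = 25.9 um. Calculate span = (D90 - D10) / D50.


Span = (25.9 - 4.7) / 17.0 = 21.2 / 17.0 = 1.247

1.247


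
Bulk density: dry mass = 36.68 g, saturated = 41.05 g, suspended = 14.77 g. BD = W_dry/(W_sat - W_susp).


BD = 36.68 / (41.05 - 14.77) = 36.68 / 26.28 = 1.396 g/cm^3

1.396


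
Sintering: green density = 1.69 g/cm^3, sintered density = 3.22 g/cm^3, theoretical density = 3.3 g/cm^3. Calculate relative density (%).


Relative = 3.22 / 3.3 * 100 = 97.6%

97.6


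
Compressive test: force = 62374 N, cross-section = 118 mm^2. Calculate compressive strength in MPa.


CS = 62374 / 118 = 528.6 MPa

528.6


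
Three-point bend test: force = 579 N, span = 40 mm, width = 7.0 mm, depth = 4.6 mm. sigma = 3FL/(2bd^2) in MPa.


sigma = 3*579*40/(2*7.0*4.6^2) = 234.5 MPa

234.5


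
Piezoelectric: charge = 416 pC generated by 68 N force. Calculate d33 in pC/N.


d33 = 416 / 68 = 6.1 pC/N

6.1


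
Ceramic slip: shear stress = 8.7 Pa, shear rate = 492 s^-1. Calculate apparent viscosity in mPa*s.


eta = tau/gamma * 1000 = 8.7/492 * 1000 = 17.7 mPa*s

17.7


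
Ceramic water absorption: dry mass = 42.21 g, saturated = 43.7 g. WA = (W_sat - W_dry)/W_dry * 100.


WA = (43.7 - 42.21) / 42.21 * 100 = 3.53%

3.53


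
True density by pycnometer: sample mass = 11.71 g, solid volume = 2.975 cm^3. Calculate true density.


TD = 11.71 / 2.975 = 3.936 g/cm^3

3.936


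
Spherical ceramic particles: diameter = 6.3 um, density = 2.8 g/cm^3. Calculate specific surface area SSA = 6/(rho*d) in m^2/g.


SSA = 6 / (2.8 * 6.3) = 0.34 m^2/g

0.34


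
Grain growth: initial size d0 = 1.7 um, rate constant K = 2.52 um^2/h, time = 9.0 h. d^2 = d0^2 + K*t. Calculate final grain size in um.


d^2 = 1.7^2 + 2.52*9.0 = 25.57
d = sqrt(25.57) = 5.06 um

5.06


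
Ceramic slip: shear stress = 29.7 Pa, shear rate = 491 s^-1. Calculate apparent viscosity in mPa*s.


eta = tau/gamma * 1000 = 29.7/491 * 1000 = 60.5 mPa*s

60.5


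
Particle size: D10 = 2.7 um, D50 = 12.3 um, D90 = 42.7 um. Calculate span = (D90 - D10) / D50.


Span = (42.7 - 2.7) / 12.3 = 40.0 / 12.3 = 3.252

3.252


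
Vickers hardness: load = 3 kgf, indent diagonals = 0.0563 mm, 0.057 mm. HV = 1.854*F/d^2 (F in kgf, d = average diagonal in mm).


d_avg = (0.0563+0.057)/2 = 0.05665 mm
HV = 1.854*3/0.05665^2 = 1733

1733


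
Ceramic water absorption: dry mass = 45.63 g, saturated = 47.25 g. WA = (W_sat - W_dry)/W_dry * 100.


WA = (47.25 - 45.63) / 45.63 * 100 = 3.55%

3.55


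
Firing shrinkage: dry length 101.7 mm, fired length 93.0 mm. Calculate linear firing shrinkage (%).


FS = (101.7 - 93.0) / 101.7 * 100 = 8.55%

8.55


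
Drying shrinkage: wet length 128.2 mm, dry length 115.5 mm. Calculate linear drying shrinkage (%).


DS = (128.2 - 115.5) / 128.2 * 100 = 9.91%

9.91


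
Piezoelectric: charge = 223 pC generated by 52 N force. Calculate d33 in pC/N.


d33 = 223 / 52 = 4.3 pC/N

4.3


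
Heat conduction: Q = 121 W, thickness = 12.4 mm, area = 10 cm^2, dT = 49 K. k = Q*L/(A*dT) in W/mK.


k = 121*12.4/1000/(10/10000*49) = 30.62 W/mK

30.62


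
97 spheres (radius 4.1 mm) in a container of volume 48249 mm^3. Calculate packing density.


V_sphere = 4/3*pi*4.1^3 = 288.6956 mm^3
Total V = 97*288.6956 = 28003.4732 mm^3
PD = 28003.4732 / 48249 = 0.58

0.58


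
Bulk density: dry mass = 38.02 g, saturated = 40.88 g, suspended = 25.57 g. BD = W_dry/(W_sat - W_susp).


BD = 38.02 / (40.88 - 25.57) = 38.02 / 15.31 = 2.483 g/cm^3

2.483


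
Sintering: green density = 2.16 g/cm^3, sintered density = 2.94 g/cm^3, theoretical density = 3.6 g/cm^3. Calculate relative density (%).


Relative = 2.94 / 3.6 * 100 = 81.7%

81.7


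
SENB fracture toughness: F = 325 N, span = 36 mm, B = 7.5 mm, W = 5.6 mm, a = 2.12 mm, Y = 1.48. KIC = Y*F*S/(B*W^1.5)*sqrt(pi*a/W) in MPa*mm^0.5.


KIC = 1.48*325*36/(7.5*5.6^1.5)*sqrt(pi*2.12/5.6) = 190.0

190.0


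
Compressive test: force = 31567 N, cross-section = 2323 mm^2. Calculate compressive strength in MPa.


CS = 31567 / 2323 = 13.6 MPa

13.6


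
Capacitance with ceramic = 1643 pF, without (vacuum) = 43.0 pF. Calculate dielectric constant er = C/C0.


er = 1643 / 43.0 = 38.21

38.21


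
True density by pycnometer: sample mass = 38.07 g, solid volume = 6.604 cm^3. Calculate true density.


TD = 38.07 / 6.604 = 5.765 g/cm^3

5.765


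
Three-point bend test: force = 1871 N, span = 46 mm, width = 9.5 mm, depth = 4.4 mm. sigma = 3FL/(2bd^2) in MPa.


sigma = 3*1871*46/(2*9.5*4.4^2) = 701.9 MPa

701.9


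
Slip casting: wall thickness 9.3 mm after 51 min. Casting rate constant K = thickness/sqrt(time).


K = 9.3 / sqrt(51) = 9.3 / 7.1414 = 1.302 mm/min^0.5

1.302


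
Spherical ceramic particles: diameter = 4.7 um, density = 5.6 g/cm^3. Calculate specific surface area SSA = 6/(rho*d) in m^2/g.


SSA = 6 / (5.6 * 4.7) = 0.228 m^2/g

0.228


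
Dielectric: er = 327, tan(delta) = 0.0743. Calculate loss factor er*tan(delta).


Loss = 327 * 0.0743 = 24.296

24.296


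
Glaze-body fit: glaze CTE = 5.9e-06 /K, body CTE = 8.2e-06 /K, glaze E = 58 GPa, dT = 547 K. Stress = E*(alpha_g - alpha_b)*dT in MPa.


Stress = 58*1000*(5.9e-06 - 8.2e-06)*547 = -73.0 MPa

-73.0


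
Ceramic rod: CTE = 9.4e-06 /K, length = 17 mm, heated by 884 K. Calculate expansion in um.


dL = 9.4e-06 * 17 * 884 * 1000 = 141.263 um

141.263


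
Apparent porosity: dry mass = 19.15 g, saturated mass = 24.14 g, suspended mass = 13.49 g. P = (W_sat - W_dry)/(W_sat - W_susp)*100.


P = (24.14 - 19.15) / (24.14 - 13.49) * 100 = 4.99 / 10.65 * 100 = 46.9%

46.9


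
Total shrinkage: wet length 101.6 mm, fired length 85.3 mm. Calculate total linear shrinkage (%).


TS = (101.6 - 85.3) / 101.6 * 100 = 16.04%

16.04


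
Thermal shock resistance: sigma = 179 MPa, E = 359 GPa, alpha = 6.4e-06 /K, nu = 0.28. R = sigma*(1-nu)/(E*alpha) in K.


R = 179*(1-0.28)/(359*1000*6.4e-06) = 56 K

56


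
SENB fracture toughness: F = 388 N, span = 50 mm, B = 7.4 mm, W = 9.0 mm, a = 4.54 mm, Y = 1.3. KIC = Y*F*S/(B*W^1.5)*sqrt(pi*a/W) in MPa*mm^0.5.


KIC = 1.3*388*50/(7.4*9.0^1.5)*sqrt(pi*4.54/9.0) = 158.9

158.9


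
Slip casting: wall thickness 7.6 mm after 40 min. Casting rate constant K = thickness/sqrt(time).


K = 7.6 / sqrt(40) = 7.6 / 6.3246 = 1.202 mm/min^0.5

1.202


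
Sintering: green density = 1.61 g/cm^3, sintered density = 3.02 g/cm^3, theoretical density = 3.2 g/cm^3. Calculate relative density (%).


Relative = 3.02 / 3.2 * 100 = 94.4%

94.4


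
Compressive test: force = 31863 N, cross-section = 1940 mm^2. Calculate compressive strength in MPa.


CS = 31863 / 1940 = 16.4 MPa

16.4


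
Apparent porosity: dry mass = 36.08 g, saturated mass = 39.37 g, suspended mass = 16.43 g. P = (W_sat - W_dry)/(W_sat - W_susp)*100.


P = (39.37 - 36.08) / (39.37 - 16.43) * 100 = 3.29 / 22.94 * 100 = 14.3%

14.3


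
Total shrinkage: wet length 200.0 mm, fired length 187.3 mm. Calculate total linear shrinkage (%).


TS = (200.0 - 187.3) / 200.0 * 100 = 6.35%

6.35


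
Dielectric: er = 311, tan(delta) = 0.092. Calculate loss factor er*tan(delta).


Loss = 311 * 0.092 = 28.612

28.612


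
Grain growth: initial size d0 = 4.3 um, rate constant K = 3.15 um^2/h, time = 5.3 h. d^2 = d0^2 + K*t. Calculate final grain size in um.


d^2 = 4.3^2 + 3.15*5.3 = 35.185
d = sqrt(35.185) = 5.93 um

5.93


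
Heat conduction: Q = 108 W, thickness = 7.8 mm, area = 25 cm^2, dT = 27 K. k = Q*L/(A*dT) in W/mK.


k = 108*7.8/1000/(25/10000*27) = 12.48 W/mK

12.48


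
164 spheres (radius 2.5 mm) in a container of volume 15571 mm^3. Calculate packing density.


V_sphere = 4/3*pi*2.5^3 = 65.4498 mm^3
Total V = 164*65.4498 = 10733.7672 mm^3
PD = 10733.7672 / 15571 = 0.689

0.689


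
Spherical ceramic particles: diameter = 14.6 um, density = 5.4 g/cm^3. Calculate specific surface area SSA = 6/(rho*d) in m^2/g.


SSA = 6 / (5.4 * 14.6) = 0.076 m^2/g

0.076


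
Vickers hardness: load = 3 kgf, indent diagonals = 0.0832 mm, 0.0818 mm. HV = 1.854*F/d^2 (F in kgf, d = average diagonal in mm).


d_avg = (0.0832+0.0818)/2 = 0.0825 mm
HV = 1.854*3/0.0825^2 = 817

817


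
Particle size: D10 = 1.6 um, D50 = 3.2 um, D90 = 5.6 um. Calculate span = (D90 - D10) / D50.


Span = (5.6 - 1.6) / 3.2 = 4.0 / 3.2 = 1.25

1.25


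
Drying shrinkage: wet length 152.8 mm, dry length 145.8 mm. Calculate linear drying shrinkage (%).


DS = (152.8 - 145.8) / 152.8 * 100 = 4.58%

4.58


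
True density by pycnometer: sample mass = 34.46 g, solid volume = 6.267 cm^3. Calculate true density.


TD = 34.46 / 6.267 = 5.499 g/cm^3

5.499


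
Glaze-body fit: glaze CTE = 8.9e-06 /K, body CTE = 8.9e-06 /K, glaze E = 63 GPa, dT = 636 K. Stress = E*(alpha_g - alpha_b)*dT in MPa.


Stress = 63*1000*(8.9e-06 - 8.9e-06)*636 = 0.0 MPa

0.0


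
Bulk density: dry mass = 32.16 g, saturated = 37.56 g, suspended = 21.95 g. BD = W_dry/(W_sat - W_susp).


BD = 32.16 / (37.56 - 21.95) = 32.16 / 15.61 = 2.06 g/cm^3

2.06


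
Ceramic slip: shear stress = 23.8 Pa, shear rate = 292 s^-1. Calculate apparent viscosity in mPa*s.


eta = tau/gamma * 1000 = 23.8/292 * 1000 = 81.5 mPa*s

81.5


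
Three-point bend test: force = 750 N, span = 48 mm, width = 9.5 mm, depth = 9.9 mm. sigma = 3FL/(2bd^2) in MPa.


sigma = 3*750*48/(2*9.5*9.9^2) = 58.0 MPa

58.0


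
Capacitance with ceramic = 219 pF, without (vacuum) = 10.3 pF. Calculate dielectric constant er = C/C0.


er = 219 / 10.3 = 21.26

21.26


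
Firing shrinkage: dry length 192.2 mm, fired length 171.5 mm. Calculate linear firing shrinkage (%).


FS = (192.2 - 171.5) / 192.2 * 100 = 10.77%

10.77


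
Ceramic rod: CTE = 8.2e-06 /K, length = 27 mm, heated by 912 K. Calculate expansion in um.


dL = 8.2e-06 * 27 * 912 * 1000 = 201.917 um

201.917


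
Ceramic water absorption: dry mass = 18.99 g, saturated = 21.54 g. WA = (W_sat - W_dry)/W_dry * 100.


WA = (21.54 - 18.99) / 18.99 * 100 = 13.43%

13.43


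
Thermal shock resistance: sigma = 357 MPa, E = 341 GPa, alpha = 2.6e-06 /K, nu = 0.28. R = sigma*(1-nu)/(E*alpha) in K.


R = 357*(1-0.28)/(341*1000*2.6e-06) = 290 K

290


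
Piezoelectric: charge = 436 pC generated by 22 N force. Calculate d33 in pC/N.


d33 = 436 / 22 = 19.8 pC/N

19.8


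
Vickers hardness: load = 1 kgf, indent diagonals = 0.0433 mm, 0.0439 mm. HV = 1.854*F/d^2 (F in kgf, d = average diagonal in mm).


d_avg = (0.0433+0.0439)/2 = 0.0436 mm
HV = 1.854*1/0.0436^2 = 975

975


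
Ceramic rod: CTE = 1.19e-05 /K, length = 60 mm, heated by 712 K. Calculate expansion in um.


dL = 1.19e-05 * 60 * 712 * 1000 = 508.368 um

508.368


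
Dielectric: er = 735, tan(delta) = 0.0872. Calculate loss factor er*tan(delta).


Loss = 735 * 0.0872 = 64.092

64.092


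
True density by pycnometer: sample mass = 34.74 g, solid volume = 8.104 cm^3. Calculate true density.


TD = 34.74 / 8.104 = 4.287 g/cm^3

4.287


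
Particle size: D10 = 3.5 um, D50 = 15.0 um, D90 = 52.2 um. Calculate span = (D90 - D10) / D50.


Span = (52.2 - 3.5) / 15.0 = 48.7 / 15.0 = 3.247

3.247


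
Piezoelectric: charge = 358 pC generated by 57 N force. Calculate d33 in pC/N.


d33 = 358 / 57 = 6.3 pC/N

6.3


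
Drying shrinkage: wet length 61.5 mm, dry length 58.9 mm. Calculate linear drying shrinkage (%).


DS = (61.5 - 58.9) / 61.5 * 100 = 4.23%

4.23


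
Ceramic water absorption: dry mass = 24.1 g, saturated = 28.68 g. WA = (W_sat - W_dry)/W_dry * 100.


WA = (28.68 - 24.1) / 24.1 * 100 = 19.0%

19.0


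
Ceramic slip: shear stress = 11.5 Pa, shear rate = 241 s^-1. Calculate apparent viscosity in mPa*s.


eta = tau/gamma * 1000 = 11.5/241 * 1000 = 47.7 mPa*s

47.7


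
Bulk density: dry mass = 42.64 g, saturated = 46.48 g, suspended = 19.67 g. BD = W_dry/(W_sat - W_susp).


BD = 42.64 / (46.48 - 19.67) = 42.64 / 26.81 = 1.59 g/cm^3

1.59


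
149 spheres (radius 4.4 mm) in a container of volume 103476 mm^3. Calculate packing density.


V_sphere = 4/3*pi*4.4^3 = 356.8179 mm^3
Total V = 149*356.8179 = 53165.8671 mm^3
PD = 53165.8671 / 103476 = 0.514

0.514


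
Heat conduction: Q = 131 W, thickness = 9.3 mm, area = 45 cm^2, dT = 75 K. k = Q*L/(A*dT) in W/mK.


k = 131*9.3/1000/(45/10000*75) = 3.61 W/mK

3.61


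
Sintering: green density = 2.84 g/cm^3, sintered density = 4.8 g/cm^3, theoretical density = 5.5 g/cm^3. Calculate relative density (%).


Relative = 4.8 / 5.5 * 100 = 87.3%

87.3


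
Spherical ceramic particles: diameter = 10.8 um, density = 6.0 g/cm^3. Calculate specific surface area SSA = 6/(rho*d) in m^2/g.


SSA = 6 / (6.0 * 10.8) = 0.093 m^2/g

0.093


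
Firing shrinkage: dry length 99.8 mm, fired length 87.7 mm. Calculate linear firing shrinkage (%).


FS = (99.8 - 87.7) / 99.8 * 100 = 12.12%

12.12


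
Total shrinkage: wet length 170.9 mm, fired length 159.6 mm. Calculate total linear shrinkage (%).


TS = (170.9 - 159.6) / 170.9 * 100 = 6.61%

6.61


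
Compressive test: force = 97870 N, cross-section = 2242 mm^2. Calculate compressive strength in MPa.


CS = 97870 / 2242 = 43.7 MPa

43.7


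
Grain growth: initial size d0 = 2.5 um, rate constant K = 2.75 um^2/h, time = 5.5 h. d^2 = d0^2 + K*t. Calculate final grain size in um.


d^2 = 2.5^2 + 2.75*5.5 = 21.375
d = sqrt(21.375) = 4.62 um

4.62


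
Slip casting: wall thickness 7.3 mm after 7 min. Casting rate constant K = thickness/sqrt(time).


K = 7.3 / sqrt(7) = 7.3 / 2.6458 = 2.759 mm/min^0.5

2.759


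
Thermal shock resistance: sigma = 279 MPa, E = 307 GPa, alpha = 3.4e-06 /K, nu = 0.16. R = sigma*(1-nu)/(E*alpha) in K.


R = 279*(1-0.16)/(307*1000*3.4e-06) = 225 K

225


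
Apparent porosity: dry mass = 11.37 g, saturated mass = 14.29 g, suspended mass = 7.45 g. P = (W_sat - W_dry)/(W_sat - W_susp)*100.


P = (14.29 - 11.37) / (14.29 - 7.45) * 100 = 2.92 / 6.84 * 100 = 42.7%

42.7


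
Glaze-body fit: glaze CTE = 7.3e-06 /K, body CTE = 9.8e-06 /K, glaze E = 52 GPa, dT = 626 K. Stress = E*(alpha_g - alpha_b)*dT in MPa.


Stress = 52*1000*(7.3e-06 - 9.8e-06)*626 = -81.4 MPa

-81.4


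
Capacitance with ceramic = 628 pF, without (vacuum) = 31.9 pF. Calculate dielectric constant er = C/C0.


er = 628 / 31.9 = 19.69

19.69


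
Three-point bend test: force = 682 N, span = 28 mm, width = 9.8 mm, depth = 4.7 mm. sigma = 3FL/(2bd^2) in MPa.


sigma = 3*682*28/(2*9.8*4.7^2) = 132.3 MPa

132.3


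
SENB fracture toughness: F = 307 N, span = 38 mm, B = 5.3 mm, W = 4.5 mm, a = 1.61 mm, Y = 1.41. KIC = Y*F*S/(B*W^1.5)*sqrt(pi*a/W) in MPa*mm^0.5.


KIC = 1.41*307*38/(5.3*4.5^1.5)*sqrt(pi*1.61/4.5) = 344.69

344.69


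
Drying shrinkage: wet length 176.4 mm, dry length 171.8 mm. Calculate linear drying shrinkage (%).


DS = (176.4 - 171.8) / 176.4 * 100 = 2.61%

2.61


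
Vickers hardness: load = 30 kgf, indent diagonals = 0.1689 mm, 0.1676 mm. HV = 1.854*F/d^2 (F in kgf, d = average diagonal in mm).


d_avg = (0.1689+0.1676)/2 = 0.16825 mm
HV = 1.854*30/0.16825^2 = 1965

1965


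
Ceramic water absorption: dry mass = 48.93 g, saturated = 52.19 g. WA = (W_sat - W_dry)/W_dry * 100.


WA = (52.19 - 48.93) / 48.93 * 100 = 6.66%

6.66


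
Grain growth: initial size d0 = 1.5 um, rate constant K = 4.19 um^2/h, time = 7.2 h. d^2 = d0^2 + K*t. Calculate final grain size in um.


d^2 = 1.5^2 + 4.19*7.2 = 32.418
d = sqrt(32.418) = 5.69 um

5.69


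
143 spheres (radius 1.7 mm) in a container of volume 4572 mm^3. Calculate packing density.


V_sphere = 4/3*pi*1.7^3 = 20.5795 mm^3
Total V = 143*20.5795 = 2942.8685 mm^3
PD = 2942.8685 / 4572 = 0.644

0.644


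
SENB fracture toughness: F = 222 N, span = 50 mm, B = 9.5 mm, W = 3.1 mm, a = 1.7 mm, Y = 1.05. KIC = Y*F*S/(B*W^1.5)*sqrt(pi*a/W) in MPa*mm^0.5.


KIC = 1.05*222*50/(9.5*3.1^1.5)*sqrt(pi*1.7/3.1) = 295.03

295.03


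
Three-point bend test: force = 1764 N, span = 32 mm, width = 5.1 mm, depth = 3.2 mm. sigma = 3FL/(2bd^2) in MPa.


sigma = 3*1764*32/(2*5.1*3.2^2) = 1621.3 MPa

1621.3


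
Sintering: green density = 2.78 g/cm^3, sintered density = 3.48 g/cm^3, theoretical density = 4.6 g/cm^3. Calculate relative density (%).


Relative = 3.48 / 4.6 * 100 = 75.7%

75.7


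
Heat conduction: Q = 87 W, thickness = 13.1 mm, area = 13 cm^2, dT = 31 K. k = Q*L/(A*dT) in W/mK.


k = 87*13.1/1000/(13/10000*31) = 28.28 W/mK

28.28


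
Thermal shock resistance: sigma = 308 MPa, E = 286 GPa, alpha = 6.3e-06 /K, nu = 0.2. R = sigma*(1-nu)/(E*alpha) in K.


R = 308*(1-0.2)/(286*1000*6.3e-06) = 137 K

137


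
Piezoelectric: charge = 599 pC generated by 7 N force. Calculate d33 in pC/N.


d33 = 599 / 7 = 85.6 pC/N

85.6


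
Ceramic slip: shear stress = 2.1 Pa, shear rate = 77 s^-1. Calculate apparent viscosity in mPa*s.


eta = tau/gamma * 1000 = 2.1/77 * 1000 = 27.3 mPa*s

27.3


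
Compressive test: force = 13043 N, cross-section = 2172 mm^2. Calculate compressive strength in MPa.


CS = 13043 / 2172 = 6.0 MPa

6.0


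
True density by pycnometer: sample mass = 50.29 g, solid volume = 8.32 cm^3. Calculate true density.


TD = 50.29 / 8.32 = 6.044 g/cm^3

6.044


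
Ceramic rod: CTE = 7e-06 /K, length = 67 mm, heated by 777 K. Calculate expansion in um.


dL = 7e-06 * 67 * 777 * 1000 = 364.413 um

364.413


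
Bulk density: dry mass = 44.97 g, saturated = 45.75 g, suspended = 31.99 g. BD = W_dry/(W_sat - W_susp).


BD = 44.97 / (45.75 - 31.99) = 44.97 / 13.76 = 3.268 g/cm^3

3.268


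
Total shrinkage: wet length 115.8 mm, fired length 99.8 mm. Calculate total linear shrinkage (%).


TS = (115.8 - 99.8) / 115.8 * 100 = 13.82%

13.82


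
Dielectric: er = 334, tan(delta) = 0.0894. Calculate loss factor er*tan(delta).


Loss = 334 * 0.0894 = 29.86

29.86


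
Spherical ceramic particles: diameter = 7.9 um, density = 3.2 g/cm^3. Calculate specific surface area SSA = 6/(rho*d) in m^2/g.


SSA = 6 / (3.2 * 7.9) = 0.237 m^2/g

0.237


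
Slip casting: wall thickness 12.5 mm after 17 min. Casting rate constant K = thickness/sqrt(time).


K = 12.5 / sqrt(17) = 12.5 / 4.1231 = 3.032 mm/min^0.5

3.032


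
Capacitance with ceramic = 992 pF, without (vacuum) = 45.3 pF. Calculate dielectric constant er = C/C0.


er = 992 / 45.3 = 21.9

21.9


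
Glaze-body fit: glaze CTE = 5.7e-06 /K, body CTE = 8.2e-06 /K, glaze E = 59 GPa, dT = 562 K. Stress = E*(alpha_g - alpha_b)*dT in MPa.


Stress = 59*1000*(5.7e-06 - 8.2e-06)*562 = -82.9 MPa

-82.9
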